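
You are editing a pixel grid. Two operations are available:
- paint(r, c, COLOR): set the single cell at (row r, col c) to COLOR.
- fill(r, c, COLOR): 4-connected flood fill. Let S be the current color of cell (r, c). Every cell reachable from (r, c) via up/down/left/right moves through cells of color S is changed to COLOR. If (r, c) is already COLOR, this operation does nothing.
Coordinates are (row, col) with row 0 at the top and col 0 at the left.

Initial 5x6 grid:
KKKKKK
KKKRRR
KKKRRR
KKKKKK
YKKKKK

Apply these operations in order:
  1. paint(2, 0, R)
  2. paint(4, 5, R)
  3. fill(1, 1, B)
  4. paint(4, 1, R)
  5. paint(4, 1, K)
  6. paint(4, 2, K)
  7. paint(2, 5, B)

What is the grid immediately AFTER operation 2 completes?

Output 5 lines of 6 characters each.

Answer: KKKKKK
KKKRRR
RKKRRR
KKKKKK
YKKKKR

Derivation:
After op 1 paint(2,0,R):
KKKKKK
KKKRRR
RKKRRR
KKKKKK
YKKKKK
After op 2 paint(4,5,R):
KKKKKK
KKKRRR
RKKRRR
KKKKKK
YKKKKR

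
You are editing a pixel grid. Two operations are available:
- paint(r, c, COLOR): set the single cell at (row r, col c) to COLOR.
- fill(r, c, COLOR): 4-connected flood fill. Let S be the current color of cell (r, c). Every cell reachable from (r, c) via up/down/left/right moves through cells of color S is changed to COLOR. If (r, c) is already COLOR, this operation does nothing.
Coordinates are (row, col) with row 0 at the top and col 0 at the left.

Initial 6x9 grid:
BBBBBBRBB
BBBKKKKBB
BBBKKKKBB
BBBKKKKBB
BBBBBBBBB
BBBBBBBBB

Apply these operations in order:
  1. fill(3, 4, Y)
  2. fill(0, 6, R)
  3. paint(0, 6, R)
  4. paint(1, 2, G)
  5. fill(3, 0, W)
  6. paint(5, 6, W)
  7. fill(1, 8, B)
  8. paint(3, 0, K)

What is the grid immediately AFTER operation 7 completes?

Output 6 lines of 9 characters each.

Answer: BBBBBBRBB
BBGYYYYBB
BBBYYYYBB
BBBYYYYBB
BBBBBBBBB
BBBBBBBBB

Derivation:
After op 1 fill(3,4,Y) [12 cells changed]:
BBBBBBRBB
BBBYYYYBB
BBBYYYYBB
BBBYYYYBB
BBBBBBBBB
BBBBBBBBB
After op 2 fill(0,6,R) [0 cells changed]:
BBBBBBRBB
BBBYYYYBB
BBBYYYYBB
BBBYYYYBB
BBBBBBBBB
BBBBBBBBB
After op 3 paint(0,6,R):
BBBBBBRBB
BBBYYYYBB
BBBYYYYBB
BBBYYYYBB
BBBBBBBBB
BBBBBBBBB
After op 4 paint(1,2,G):
BBBBBBRBB
BBGYYYYBB
BBBYYYYBB
BBBYYYYBB
BBBBBBBBB
BBBBBBBBB
After op 5 fill(3,0,W) [40 cells changed]:
WWWWWWRWW
WWGYYYYWW
WWWYYYYWW
WWWYYYYWW
WWWWWWWWW
WWWWWWWWW
After op 6 paint(5,6,W):
WWWWWWRWW
WWGYYYYWW
WWWYYYYWW
WWWYYYYWW
WWWWWWWWW
WWWWWWWWW
After op 7 fill(1,8,B) [40 cells changed]:
BBBBBBRBB
BBGYYYYBB
BBBYYYYBB
BBBYYYYBB
BBBBBBBBB
BBBBBBBBB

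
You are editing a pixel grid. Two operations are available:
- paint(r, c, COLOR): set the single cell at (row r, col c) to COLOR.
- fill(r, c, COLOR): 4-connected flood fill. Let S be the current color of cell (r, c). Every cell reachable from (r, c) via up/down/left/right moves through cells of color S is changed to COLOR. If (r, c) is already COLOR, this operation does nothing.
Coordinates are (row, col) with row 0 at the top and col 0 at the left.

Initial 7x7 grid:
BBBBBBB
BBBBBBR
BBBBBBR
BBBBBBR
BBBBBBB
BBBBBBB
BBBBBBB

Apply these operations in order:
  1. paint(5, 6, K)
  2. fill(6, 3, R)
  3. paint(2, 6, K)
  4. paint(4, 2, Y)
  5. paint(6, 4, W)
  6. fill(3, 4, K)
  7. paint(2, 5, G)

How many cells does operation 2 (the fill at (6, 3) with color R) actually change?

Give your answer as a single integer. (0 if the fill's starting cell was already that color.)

After op 1 paint(5,6,K):
BBBBBBB
BBBBBBR
BBBBBBR
BBBBBBR
BBBBBBB
BBBBBBK
BBBBBBB
After op 2 fill(6,3,R) [45 cells changed]:
RRRRRRR
RRRRRRR
RRRRRRR
RRRRRRR
RRRRRRR
RRRRRRK
RRRRRRR

Answer: 45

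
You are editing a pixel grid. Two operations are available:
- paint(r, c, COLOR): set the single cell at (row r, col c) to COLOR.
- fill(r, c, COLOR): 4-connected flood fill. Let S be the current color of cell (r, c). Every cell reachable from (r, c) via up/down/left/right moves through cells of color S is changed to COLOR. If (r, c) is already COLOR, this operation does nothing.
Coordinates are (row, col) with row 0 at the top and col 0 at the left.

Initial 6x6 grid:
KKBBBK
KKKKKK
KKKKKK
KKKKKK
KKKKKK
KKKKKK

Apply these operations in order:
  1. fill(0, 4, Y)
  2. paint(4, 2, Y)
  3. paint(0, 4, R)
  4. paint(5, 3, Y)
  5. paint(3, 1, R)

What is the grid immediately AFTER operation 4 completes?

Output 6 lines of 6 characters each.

After op 1 fill(0,4,Y) [3 cells changed]:
KKYYYK
KKKKKK
KKKKKK
KKKKKK
KKKKKK
KKKKKK
After op 2 paint(4,2,Y):
KKYYYK
KKKKKK
KKKKKK
KKKKKK
KKYKKK
KKKKKK
After op 3 paint(0,4,R):
KKYYRK
KKKKKK
KKKKKK
KKKKKK
KKYKKK
KKKKKK
After op 4 paint(5,3,Y):
KKYYRK
KKKKKK
KKKKKK
KKKKKK
KKYKKK
KKKYKK

Answer: KKYYRK
KKKKKK
KKKKKK
KKKKKK
KKYKKK
KKKYKK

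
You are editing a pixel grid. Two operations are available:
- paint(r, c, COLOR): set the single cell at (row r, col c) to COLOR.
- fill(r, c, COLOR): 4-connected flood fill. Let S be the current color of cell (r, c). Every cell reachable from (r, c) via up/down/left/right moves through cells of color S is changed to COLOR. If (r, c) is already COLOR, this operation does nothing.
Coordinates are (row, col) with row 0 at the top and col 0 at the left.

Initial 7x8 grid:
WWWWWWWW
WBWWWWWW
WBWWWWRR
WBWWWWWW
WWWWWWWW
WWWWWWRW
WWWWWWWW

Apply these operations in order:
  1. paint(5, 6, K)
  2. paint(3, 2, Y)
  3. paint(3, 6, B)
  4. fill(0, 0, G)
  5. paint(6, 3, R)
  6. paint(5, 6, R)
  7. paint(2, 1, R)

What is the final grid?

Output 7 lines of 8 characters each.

Answer: GGGGGGGG
GBGGGGGG
GRGGGGRR
GBYGGGBG
GGGGGGGG
GGGGGGRG
GGGRGGGG

Derivation:
After op 1 paint(5,6,K):
WWWWWWWW
WBWWWWWW
WBWWWWRR
WBWWWWWW
WWWWWWWW
WWWWWWKW
WWWWWWWW
After op 2 paint(3,2,Y):
WWWWWWWW
WBWWWWWW
WBWWWWRR
WBYWWWWW
WWWWWWWW
WWWWWWKW
WWWWWWWW
After op 3 paint(3,6,B):
WWWWWWWW
WBWWWWWW
WBWWWWRR
WBYWWWBW
WWWWWWWW
WWWWWWKW
WWWWWWWW
After op 4 fill(0,0,G) [48 cells changed]:
GGGGGGGG
GBGGGGGG
GBGGGGRR
GBYGGGBG
GGGGGGGG
GGGGGGKG
GGGGGGGG
After op 5 paint(6,3,R):
GGGGGGGG
GBGGGGGG
GBGGGGRR
GBYGGGBG
GGGGGGGG
GGGGGGKG
GGGRGGGG
After op 6 paint(5,6,R):
GGGGGGGG
GBGGGGGG
GBGGGGRR
GBYGGGBG
GGGGGGGG
GGGGGGRG
GGGRGGGG
After op 7 paint(2,1,R):
GGGGGGGG
GBGGGGGG
GRGGGGRR
GBYGGGBG
GGGGGGGG
GGGGGGRG
GGGRGGGG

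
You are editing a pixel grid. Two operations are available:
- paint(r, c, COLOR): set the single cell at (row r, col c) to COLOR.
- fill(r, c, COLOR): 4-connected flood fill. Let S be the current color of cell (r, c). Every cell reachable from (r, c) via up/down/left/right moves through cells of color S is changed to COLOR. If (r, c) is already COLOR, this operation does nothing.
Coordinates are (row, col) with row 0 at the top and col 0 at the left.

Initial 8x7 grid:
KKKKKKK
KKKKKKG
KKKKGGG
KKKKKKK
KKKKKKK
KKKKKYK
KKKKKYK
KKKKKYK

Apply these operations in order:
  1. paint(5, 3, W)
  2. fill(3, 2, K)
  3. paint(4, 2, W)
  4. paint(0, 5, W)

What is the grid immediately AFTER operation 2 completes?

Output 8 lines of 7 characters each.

Answer: KKKKKKK
KKKKKKG
KKKKGGG
KKKKKKK
KKKKKKK
KKKWKYK
KKKKKYK
KKKKKYK

Derivation:
After op 1 paint(5,3,W):
KKKKKKK
KKKKKKG
KKKKGGG
KKKKKKK
KKKKKKK
KKKWKYK
KKKKKYK
KKKKKYK
After op 2 fill(3,2,K) [0 cells changed]:
KKKKKKK
KKKKKKG
KKKKGGG
KKKKKKK
KKKKKKK
KKKWKYK
KKKKKYK
KKKKKYK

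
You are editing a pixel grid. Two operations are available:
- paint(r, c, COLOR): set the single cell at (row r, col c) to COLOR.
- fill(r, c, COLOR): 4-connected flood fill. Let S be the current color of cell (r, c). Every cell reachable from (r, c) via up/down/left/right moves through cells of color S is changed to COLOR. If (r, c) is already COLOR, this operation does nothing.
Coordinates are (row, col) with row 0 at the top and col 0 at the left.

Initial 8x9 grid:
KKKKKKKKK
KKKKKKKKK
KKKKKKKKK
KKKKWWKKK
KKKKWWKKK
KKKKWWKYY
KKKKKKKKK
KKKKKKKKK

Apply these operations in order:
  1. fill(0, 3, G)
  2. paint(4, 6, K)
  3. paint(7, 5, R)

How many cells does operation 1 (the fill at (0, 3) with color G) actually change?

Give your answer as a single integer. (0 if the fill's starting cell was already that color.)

Answer: 64

Derivation:
After op 1 fill(0,3,G) [64 cells changed]:
GGGGGGGGG
GGGGGGGGG
GGGGGGGGG
GGGGWWGGG
GGGGWWGGG
GGGGWWGYY
GGGGGGGGG
GGGGGGGGG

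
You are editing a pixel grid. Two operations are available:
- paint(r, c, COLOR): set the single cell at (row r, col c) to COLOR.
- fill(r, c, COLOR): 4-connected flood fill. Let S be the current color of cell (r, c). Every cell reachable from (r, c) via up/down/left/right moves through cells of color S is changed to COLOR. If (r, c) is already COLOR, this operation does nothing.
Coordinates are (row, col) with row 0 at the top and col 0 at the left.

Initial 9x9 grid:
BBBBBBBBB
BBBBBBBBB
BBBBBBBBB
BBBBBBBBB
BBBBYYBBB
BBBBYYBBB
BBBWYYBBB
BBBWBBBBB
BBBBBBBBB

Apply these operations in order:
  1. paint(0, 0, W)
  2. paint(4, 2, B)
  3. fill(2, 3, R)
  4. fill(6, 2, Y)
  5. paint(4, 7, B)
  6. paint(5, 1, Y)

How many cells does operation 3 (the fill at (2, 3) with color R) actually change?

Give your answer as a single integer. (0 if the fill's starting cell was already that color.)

After op 1 paint(0,0,W):
WBBBBBBBB
BBBBBBBBB
BBBBBBBBB
BBBBBBBBB
BBBBYYBBB
BBBBYYBBB
BBBWYYBBB
BBBWBBBBB
BBBBBBBBB
After op 2 paint(4,2,B):
WBBBBBBBB
BBBBBBBBB
BBBBBBBBB
BBBBBBBBB
BBBBYYBBB
BBBBYYBBB
BBBWYYBBB
BBBWBBBBB
BBBBBBBBB
After op 3 fill(2,3,R) [72 cells changed]:
WRRRRRRRR
RRRRRRRRR
RRRRRRRRR
RRRRRRRRR
RRRRYYRRR
RRRRYYRRR
RRRWYYRRR
RRRWRRRRR
RRRRRRRRR

Answer: 72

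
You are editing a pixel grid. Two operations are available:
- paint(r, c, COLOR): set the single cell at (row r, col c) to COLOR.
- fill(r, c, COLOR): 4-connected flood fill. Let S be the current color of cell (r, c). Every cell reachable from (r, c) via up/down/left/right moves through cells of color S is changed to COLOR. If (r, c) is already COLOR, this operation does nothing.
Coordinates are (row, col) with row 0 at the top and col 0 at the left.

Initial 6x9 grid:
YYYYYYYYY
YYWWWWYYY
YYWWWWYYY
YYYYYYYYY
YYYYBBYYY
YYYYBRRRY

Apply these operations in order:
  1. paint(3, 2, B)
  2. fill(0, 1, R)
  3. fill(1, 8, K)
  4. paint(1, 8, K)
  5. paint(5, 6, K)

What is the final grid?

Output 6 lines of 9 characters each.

After op 1 paint(3,2,B):
YYYYYYYYY
YYWWWWYYY
YYWWWWYYY
YYBYYYYYY
YYYYBBYYY
YYYYBRRRY
After op 2 fill(0,1,R) [39 cells changed]:
RRRRRRRRR
RRWWWWRRR
RRWWWWRRR
RRBRRRRRR
RRRRBBRRR
RRRRBRRRR
After op 3 fill(1,8,K) [42 cells changed]:
KKKKKKKKK
KKWWWWKKK
KKWWWWKKK
KKBKKKKKK
KKKKBBKKK
KKKKBKKKK
After op 4 paint(1,8,K):
KKKKKKKKK
KKWWWWKKK
KKWWWWKKK
KKBKKKKKK
KKKKBBKKK
KKKKBKKKK
After op 5 paint(5,6,K):
KKKKKKKKK
KKWWWWKKK
KKWWWWKKK
KKBKKKKKK
KKKKBBKKK
KKKKBKKKK

Answer: KKKKKKKKK
KKWWWWKKK
KKWWWWKKK
KKBKKKKKK
KKKKBBKKK
KKKKBKKKK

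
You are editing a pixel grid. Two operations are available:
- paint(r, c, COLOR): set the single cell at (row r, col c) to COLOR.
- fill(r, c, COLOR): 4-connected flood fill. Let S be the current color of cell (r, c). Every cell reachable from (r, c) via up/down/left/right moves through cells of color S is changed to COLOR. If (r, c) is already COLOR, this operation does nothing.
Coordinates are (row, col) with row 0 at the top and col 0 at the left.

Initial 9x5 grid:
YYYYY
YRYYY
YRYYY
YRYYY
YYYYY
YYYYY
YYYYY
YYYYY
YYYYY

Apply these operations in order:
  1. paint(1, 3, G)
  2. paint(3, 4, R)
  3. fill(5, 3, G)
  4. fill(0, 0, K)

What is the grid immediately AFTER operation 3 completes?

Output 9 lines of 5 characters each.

Answer: GGGGG
GRGGG
GRGGG
GRGGR
GGGGG
GGGGG
GGGGG
GGGGG
GGGGG

Derivation:
After op 1 paint(1,3,G):
YYYYY
YRYGY
YRYYY
YRYYY
YYYYY
YYYYY
YYYYY
YYYYY
YYYYY
After op 2 paint(3,4,R):
YYYYY
YRYGY
YRYYY
YRYYR
YYYYY
YYYYY
YYYYY
YYYYY
YYYYY
After op 3 fill(5,3,G) [40 cells changed]:
GGGGG
GRGGG
GRGGG
GRGGR
GGGGG
GGGGG
GGGGG
GGGGG
GGGGG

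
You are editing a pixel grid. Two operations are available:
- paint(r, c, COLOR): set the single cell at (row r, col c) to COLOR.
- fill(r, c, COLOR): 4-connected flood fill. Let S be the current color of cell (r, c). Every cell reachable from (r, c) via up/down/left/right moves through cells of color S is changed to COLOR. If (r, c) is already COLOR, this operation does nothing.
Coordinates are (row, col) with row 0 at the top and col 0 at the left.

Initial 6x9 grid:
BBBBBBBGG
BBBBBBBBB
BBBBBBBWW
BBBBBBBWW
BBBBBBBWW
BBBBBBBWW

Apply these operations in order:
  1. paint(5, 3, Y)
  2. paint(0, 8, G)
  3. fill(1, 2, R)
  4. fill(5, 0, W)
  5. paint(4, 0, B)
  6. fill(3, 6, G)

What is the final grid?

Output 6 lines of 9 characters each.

After op 1 paint(5,3,Y):
BBBBBBBGG
BBBBBBBBB
BBBBBBBWW
BBBBBBBWW
BBBBBBBWW
BBBYBBBWW
After op 2 paint(0,8,G):
BBBBBBBGG
BBBBBBBBB
BBBBBBBWW
BBBBBBBWW
BBBBBBBWW
BBBYBBBWW
After op 3 fill(1,2,R) [43 cells changed]:
RRRRRRRGG
RRRRRRRRR
RRRRRRRWW
RRRRRRRWW
RRRRRRRWW
RRRYRRRWW
After op 4 fill(5,0,W) [43 cells changed]:
WWWWWWWGG
WWWWWWWWW
WWWWWWWWW
WWWWWWWWW
WWWWWWWWW
WWWYWWWWW
After op 5 paint(4,0,B):
WWWWWWWGG
WWWWWWWWW
WWWWWWWWW
WWWWWWWWW
BWWWWWWWW
WWWYWWWWW
After op 6 fill(3,6,G) [50 cells changed]:
GGGGGGGGG
GGGGGGGGG
GGGGGGGGG
GGGGGGGGG
BGGGGGGGG
GGGYGGGGG

Answer: GGGGGGGGG
GGGGGGGGG
GGGGGGGGG
GGGGGGGGG
BGGGGGGGG
GGGYGGGGG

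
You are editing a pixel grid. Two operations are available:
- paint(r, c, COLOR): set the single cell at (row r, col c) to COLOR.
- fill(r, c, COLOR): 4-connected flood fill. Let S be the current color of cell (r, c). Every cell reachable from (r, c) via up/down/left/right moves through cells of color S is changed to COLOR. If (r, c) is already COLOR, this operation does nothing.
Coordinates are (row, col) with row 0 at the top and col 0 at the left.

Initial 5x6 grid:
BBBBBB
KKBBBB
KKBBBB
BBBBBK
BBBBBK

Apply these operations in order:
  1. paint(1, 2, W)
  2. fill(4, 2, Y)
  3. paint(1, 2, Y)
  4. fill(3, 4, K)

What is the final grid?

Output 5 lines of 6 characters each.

Answer: KKKKKK
KKKKKK
KKKKKK
KKKKKK
KKKKKK

Derivation:
After op 1 paint(1,2,W):
BBBBBB
KKWBBB
KKBBBB
BBBBBK
BBBBBK
After op 2 fill(4,2,Y) [23 cells changed]:
YYYYYY
KKWYYY
KKYYYY
YYYYYK
YYYYYK
After op 3 paint(1,2,Y):
YYYYYY
KKYYYY
KKYYYY
YYYYYK
YYYYYK
After op 4 fill(3,4,K) [24 cells changed]:
KKKKKK
KKKKKK
KKKKKK
KKKKKK
KKKKKK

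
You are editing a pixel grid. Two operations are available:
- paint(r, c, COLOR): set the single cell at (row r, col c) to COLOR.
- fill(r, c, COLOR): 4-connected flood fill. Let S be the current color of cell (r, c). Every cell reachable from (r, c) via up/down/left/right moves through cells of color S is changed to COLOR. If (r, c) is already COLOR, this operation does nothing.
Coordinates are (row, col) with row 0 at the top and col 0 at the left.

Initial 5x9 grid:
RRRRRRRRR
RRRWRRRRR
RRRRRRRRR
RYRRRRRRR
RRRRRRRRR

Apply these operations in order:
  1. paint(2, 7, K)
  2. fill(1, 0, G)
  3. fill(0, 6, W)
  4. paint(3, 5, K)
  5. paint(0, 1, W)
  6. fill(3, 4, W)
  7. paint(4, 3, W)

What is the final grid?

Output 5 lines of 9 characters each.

Answer: WWWWWWWWW
WWWWWWWWW
WWWWWWWKW
WYWWWKWWW
WWWWWWWWW

Derivation:
After op 1 paint(2,7,K):
RRRRRRRRR
RRRWRRRRR
RRRRRRRKR
RYRRRRRRR
RRRRRRRRR
After op 2 fill(1,0,G) [42 cells changed]:
GGGGGGGGG
GGGWGGGGG
GGGGGGGKG
GYGGGGGGG
GGGGGGGGG
After op 3 fill(0,6,W) [42 cells changed]:
WWWWWWWWW
WWWWWWWWW
WWWWWWWKW
WYWWWWWWW
WWWWWWWWW
After op 4 paint(3,5,K):
WWWWWWWWW
WWWWWWWWW
WWWWWWWKW
WYWWWKWWW
WWWWWWWWW
After op 5 paint(0,1,W):
WWWWWWWWW
WWWWWWWWW
WWWWWWWKW
WYWWWKWWW
WWWWWWWWW
After op 6 fill(3,4,W) [0 cells changed]:
WWWWWWWWW
WWWWWWWWW
WWWWWWWKW
WYWWWKWWW
WWWWWWWWW
After op 7 paint(4,3,W):
WWWWWWWWW
WWWWWWWWW
WWWWWWWKW
WYWWWKWWW
WWWWWWWWW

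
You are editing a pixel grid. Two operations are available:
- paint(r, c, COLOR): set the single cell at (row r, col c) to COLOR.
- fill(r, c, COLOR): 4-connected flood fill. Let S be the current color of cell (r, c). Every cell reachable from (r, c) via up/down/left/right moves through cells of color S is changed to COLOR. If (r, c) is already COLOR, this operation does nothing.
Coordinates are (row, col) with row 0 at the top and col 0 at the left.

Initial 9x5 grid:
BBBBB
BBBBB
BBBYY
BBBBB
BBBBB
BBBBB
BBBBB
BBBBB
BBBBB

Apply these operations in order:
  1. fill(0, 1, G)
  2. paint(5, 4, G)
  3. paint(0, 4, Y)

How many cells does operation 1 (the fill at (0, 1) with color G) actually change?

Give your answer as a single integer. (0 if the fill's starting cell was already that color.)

After op 1 fill(0,1,G) [43 cells changed]:
GGGGG
GGGGG
GGGYY
GGGGG
GGGGG
GGGGG
GGGGG
GGGGG
GGGGG

Answer: 43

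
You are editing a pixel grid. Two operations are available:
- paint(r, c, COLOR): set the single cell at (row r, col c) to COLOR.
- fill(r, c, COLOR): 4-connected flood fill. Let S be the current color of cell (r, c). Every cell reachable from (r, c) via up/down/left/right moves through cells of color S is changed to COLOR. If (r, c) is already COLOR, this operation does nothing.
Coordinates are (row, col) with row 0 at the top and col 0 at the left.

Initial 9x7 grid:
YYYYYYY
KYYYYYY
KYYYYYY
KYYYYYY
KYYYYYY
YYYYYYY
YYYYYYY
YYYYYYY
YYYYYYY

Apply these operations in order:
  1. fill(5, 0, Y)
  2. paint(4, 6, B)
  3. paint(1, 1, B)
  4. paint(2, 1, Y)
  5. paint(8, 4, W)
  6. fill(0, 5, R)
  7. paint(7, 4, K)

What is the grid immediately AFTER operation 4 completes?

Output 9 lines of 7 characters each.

Answer: YYYYYYY
KBYYYYY
KYYYYYY
KYYYYYY
KYYYYYB
YYYYYYY
YYYYYYY
YYYYYYY
YYYYYYY

Derivation:
After op 1 fill(5,0,Y) [0 cells changed]:
YYYYYYY
KYYYYYY
KYYYYYY
KYYYYYY
KYYYYYY
YYYYYYY
YYYYYYY
YYYYYYY
YYYYYYY
After op 2 paint(4,6,B):
YYYYYYY
KYYYYYY
KYYYYYY
KYYYYYY
KYYYYYB
YYYYYYY
YYYYYYY
YYYYYYY
YYYYYYY
After op 3 paint(1,1,B):
YYYYYYY
KBYYYYY
KYYYYYY
KYYYYYY
KYYYYYB
YYYYYYY
YYYYYYY
YYYYYYY
YYYYYYY
After op 4 paint(2,1,Y):
YYYYYYY
KBYYYYY
KYYYYYY
KYYYYYY
KYYYYYB
YYYYYYY
YYYYYYY
YYYYYYY
YYYYYYY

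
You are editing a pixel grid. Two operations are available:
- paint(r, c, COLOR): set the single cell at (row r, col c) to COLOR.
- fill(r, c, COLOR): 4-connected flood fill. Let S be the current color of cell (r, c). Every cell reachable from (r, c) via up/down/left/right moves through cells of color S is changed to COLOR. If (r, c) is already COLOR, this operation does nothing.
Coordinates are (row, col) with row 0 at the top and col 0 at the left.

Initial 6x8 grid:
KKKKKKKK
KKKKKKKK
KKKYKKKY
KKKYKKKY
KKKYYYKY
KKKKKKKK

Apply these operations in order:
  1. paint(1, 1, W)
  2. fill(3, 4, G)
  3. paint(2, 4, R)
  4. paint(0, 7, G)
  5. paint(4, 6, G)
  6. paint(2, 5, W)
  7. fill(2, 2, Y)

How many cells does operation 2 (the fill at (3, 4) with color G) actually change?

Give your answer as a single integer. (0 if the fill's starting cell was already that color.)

After op 1 paint(1,1,W):
KKKKKKKK
KWKKKKKK
KKKYKKKY
KKKYKKKY
KKKYYYKY
KKKKKKKK
After op 2 fill(3,4,G) [39 cells changed]:
GGGGGGGG
GWGGGGGG
GGGYGGGY
GGGYGGGY
GGGYYYGY
GGGGGGGG

Answer: 39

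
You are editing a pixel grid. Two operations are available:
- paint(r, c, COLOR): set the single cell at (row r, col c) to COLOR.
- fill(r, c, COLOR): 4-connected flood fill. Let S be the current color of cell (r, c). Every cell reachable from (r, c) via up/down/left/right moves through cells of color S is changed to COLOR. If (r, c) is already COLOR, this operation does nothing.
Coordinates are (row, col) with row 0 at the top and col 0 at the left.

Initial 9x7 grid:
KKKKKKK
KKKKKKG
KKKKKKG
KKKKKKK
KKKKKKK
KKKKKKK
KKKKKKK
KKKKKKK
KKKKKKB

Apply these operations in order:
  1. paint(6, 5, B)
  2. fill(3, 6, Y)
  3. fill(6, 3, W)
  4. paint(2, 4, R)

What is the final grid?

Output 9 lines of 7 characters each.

Answer: WWWWWWW
WWWWWWG
WWWWRWG
WWWWWWW
WWWWWWW
WWWWWWW
WWWWWBW
WWWWWWW
WWWWWWB

Derivation:
After op 1 paint(6,5,B):
KKKKKKK
KKKKKKG
KKKKKKG
KKKKKKK
KKKKKKK
KKKKKKK
KKKKKBK
KKKKKKK
KKKKKKB
After op 2 fill(3,6,Y) [59 cells changed]:
YYYYYYY
YYYYYYG
YYYYYYG
YYYYYYY
YYYYYYY
YYYYYYY
YYYYYBY
YYYYYYY
YYYYYYB
After op 3 fill(6,3,W) [59 cells changed]:
WWWWWWW
WWWWWWG
WWWWWWG
WWWWWWW
WWWWWWW
WWWWWWW
WWWWWBW
WWWWWWW
WWWWWWB
After op 4 paint(2,4,R):
WWWWWWW
WWWWWWG
WWWWRWG
WWWWWWW
WWWWWWW
WWWWWWW
WWWWWBW
WWWWWWW
WWWWWWB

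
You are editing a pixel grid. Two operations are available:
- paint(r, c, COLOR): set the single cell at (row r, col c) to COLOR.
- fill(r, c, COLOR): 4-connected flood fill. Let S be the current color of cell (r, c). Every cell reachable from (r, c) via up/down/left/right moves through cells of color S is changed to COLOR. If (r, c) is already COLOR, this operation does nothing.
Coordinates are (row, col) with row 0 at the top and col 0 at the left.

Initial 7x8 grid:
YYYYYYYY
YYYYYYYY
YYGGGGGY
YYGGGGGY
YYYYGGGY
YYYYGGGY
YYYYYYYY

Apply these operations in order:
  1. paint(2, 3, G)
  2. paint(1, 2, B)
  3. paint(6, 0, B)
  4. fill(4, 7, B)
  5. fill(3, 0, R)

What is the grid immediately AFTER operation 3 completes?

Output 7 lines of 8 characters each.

Answer: YYYYYYYY
YYBYYYYY
YYGGGGGY
YYGGGGGY
YYYYGGGY
YYYYGGGY
BYYYYYYY

Derivation:
After op 1 paint(2,3,G):
YYYYYYYY
YYYYYYYY
YYGGGGGY
YYGGGGGY
YYYYGGGY
YYYYGGGY
YYYYYYYY
After op 2 paint(1,2,B):
YYYYYYYY
YYBYYYYY
YYGGGGGY
YYGGGGGY
YYYYGGGY
YYYYGGGY
YYYYYYYY
After op 3 paint(6,0,B):
YYYYYYYY
YYBYYYYY
YYGGGGGY
YYGGGGGY
YYYYGGGY
YYYYGGGY
BYYYYYYY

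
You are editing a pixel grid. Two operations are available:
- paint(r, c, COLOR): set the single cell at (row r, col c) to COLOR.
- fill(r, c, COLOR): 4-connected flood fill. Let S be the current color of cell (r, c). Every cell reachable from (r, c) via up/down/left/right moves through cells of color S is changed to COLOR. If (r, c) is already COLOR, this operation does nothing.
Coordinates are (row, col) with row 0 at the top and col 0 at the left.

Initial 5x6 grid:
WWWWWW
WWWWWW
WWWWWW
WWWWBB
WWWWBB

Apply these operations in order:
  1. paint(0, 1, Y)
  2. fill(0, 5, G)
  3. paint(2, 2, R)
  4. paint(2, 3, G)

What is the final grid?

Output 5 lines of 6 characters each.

Answer: GYGGGG
GGGGGG
GGRGGG
GGGGBB
GGGGBB

Derivation:
After op 1 paint(0,1,Y):
WYWWWW
WWWWWW
WWWWWW
WWWWBB
WWWWBB
After op 2 fill(0,5,G) [25 cells changed]:
GYGGGG
GGGGGG
GGGGGG
GGGGBB
GGGGBB
After op 3 paint(2,2,R):
GYGGGG
GGGGGG
GGRGGG
GGGGBB
GGGGBB
After op 4 paint(2,3,G):
GYGGGG
GGGGGG
GGRGGG
GGGGBB
GGGGBB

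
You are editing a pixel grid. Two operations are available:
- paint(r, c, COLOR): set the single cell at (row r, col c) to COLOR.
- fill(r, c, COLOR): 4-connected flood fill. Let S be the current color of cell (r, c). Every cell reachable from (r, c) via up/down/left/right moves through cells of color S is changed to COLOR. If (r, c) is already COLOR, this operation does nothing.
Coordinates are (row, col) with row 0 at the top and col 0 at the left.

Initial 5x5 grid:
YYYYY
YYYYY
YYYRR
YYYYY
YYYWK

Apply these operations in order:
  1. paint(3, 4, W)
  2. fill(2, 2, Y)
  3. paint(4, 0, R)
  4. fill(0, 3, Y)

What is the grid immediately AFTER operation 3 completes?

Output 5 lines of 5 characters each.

Answer: YYYYY
YYYYY
YYYRR
YYYYW
RYYWK

Derivation:
After op 1 paint(3,4,W):
YYYYY
YYYYY
YYYRR
YYYYW
YYYWK
After op 2 fill(2,2,Y) [0 cells changed]:
YYYYY
YYYYY
YYYRR
YYYYW
YYYWK
After op 3 paint(4,0,R):
YYYYY
YYYYY
YYYRR
YYYYW
RYYWK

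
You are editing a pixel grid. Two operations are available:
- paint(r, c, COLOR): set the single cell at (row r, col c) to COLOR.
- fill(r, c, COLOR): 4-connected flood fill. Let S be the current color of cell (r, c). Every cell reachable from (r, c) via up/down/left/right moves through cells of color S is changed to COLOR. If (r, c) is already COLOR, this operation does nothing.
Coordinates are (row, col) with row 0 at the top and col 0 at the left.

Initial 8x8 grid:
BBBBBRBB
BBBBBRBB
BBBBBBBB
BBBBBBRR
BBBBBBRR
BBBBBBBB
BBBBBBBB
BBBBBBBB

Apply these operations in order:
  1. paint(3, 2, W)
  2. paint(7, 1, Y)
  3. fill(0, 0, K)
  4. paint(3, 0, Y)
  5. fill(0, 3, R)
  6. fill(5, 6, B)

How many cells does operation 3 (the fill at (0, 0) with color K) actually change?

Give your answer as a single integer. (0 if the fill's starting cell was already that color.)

After op 1 paint(3,2,W):
BBBBBRBB
BBBBBRBB
BBBBBBBB
BBWBBBRR
BBBBBBRR
BBBBBBBB
BBBBBBBB
BBBBBBBB
After op 2 paint(7,1,Y):
BBBBBRBB
BBBBBRBB
BBBBBBBB
BBWBBBRR
BBBBBBRR
BBBBBBBB
BBBBBBBB
BYBBBBBB
After op 3 fill(0,0,K) [56 cells changed]:
KKKKKRKK
KKKKKRKK
KKKKKKKK
KKWKKKRR
KKKKKKRR
KKKKKKKK
KKKKKKKK
KYKKKKKK

Answer: 56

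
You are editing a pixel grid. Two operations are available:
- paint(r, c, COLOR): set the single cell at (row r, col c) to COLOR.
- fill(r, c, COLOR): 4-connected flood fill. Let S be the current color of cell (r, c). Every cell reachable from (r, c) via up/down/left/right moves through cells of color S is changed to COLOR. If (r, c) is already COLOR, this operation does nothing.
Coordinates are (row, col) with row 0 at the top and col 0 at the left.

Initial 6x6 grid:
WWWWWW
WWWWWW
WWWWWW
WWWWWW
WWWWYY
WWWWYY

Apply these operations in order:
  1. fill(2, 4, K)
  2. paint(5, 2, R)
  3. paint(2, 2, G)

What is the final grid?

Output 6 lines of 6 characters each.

After op 1 fill(2,4,K) [32 cells changed]:
KKKKKK
KKKKKK
KKKKKK
KKKKKK
KKKKYY
KKKKYY
After op 2 paint(5,2,R):
KKKKKK
KKKKKK
KKKKKK
KKKKKK
KKKKYY
KKRKYY
After op 3 paint(2,2,G):
KKKKKK
KKKKKK
KKGKKK
KKKKKK
KKKKYY
KKRKYY

Answer: KKKKKK
KKKKKK
KKGKKK
KKKKKK
KKKKYY
KKRKYY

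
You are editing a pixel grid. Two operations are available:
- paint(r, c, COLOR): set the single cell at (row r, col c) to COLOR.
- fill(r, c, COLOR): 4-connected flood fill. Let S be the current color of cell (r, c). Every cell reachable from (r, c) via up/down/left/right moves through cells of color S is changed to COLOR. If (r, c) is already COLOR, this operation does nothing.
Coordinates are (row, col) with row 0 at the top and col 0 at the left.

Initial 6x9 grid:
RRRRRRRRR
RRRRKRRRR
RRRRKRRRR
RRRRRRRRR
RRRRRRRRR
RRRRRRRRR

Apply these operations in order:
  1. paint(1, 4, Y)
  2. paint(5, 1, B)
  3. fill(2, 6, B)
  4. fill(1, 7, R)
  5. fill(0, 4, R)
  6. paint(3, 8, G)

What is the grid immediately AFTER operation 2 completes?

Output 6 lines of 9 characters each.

After op 1 paint(1,4,Y):
RRRRRRRRR
RRRRYRRRR
RRRRKRRRR
RRRRRRRRR
RRRRRRRRR
RRRRRRRRR
After op 2 paint(5,1,B):
RRRRRRRRR
RRRRYRRRR
RRRRKRRRR
RRRRRRRRR
RRRRRRRRR
RBRRRRRRR

Answer: RRRRRRRRR
RRRRYRRRR
RRRRKRRRR
RRRRRRRRR
RRRRRRRRR
RBRRRRRRR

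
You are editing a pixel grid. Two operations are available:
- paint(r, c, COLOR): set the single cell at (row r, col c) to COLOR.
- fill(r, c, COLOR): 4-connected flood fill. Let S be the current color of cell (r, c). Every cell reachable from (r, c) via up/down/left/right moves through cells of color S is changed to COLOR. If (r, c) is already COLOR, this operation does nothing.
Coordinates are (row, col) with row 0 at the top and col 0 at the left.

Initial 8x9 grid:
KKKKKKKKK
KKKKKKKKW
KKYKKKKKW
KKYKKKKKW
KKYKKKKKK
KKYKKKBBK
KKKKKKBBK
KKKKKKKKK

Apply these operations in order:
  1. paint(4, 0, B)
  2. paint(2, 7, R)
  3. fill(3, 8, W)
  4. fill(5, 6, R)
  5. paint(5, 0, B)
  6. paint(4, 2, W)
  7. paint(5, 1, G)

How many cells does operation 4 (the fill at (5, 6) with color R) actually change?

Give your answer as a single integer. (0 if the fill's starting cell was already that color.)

Answer: 4

Derivation:
After op 1 paint(4,0,B):
KKKKKKKKK
KKKKKKKKW
KKYKKKKKW
KKYKKKKKW
BKYKKKKKK
KKYKKKBBK
KKKKKKBBK
KKKKKKKKK
After op 2 paint(2,7,R):
KKKKKKKKK
KKKKKKKKW
KKYKKKKRW
KKYKKKKKW
BKYKKKKKK
KKYKKKBBK
KKKKKKBBK
KKKKKKKKK
After op 3 fill(3,8,W) [0 cells changed]:
KKKKKKKKK
KKKKKKKKW
KKYKKKKRW
KKYKKKKKW
BKYKKKKKK
KKYKKKBBK
KKKKKKBBK
KKKKKKKKK
After op 4 fill(5,6,R) [4 cells changed]:
KKKKKKKKK
KKKKKKKKW
KKYKKKKRW
KKYKKKKKW
BKYKKKKKK
KKYKKKRRK
KKKKKKRRK
KKKKKKKKK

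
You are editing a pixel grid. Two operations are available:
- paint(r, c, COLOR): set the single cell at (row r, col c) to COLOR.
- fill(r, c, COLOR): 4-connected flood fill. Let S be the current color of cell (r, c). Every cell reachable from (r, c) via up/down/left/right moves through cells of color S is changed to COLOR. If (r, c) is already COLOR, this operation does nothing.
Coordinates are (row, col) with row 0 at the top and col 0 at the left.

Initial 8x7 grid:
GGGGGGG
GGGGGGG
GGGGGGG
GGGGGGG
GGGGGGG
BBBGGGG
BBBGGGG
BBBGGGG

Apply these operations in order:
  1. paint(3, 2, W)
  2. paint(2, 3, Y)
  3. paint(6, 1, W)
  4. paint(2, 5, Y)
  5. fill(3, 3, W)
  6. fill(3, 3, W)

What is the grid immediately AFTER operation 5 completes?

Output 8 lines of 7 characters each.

After op 1 paint(3,2,W):
GGGGGGG
GGGGGGG
GGGGGGG
GGWGGGG
GGGGGGG
BBBGGGG
BBBGGGG
BBBGGGG
After op 2 paint(2,3,Y):
GGGGGGG
GGGGGGG
GGGYGGG
GGWGGGG
GGGGGGG
BBBGGGG
BBBGGGG
BBBGGGG
After op 3 paint(6,1,W):
GGGGGGG
GGGGGGG
GGGYGGG
GGWGGGG
GGGGGGG
BBBGGGG
BWBGGGG
BBBGGGG
After op 4 paint(2,5,Y):
GGGGGGG
GGGGGGG
GGGYGYG
GGWGGGG
GGGGGGG
BBBGGGG
BWBGGGG
BBBGGGG
After op 5 fill(3,3,W) [44 cells changed]:
WWWWWWW
WWWWWWW
WWWYWYW
WWWWWWW
WWWWWWW
BBBWWWW
BWBWWWW
BBBWWWW

Answer: WWWWWWW
WWWWWWW
WWWYWYW
WWWWWWW
WWWWWWW
BBBWWWW
BWBWWWW
BBBWWWW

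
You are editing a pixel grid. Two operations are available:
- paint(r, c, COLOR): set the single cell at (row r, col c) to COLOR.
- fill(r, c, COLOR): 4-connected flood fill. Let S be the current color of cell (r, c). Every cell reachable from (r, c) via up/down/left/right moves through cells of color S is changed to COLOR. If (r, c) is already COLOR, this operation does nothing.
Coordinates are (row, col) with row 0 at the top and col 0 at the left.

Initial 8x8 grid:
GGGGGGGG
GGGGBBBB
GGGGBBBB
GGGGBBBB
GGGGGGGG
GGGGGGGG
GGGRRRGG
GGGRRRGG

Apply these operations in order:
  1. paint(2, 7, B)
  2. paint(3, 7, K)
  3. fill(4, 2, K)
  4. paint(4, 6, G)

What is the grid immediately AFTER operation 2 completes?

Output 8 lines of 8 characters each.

Answer: GGGGGGGG
GGGGBBBB
GGGGBBBB
GGGGBBBK
GGGGGGGG
GGGGGGGG
GGGRRRGG
GGGRRRGG

Derivation:
After op 1 paint(2,7,B):
GGGGGGGG
GGGGBBBB
GGGGBBBB
GGGGBBBB
GGGGGGGG
GGGGGGGG
GGGRRRGG
GGGRRRGG
After op 2 paint(3,7,K):
GGGGGGGG
GGGGBBBB
GGGGBBBB
GGGGBBBK
GGGGGGGG
GGGGGGGG
GGGRRRGG
GGGRRRGG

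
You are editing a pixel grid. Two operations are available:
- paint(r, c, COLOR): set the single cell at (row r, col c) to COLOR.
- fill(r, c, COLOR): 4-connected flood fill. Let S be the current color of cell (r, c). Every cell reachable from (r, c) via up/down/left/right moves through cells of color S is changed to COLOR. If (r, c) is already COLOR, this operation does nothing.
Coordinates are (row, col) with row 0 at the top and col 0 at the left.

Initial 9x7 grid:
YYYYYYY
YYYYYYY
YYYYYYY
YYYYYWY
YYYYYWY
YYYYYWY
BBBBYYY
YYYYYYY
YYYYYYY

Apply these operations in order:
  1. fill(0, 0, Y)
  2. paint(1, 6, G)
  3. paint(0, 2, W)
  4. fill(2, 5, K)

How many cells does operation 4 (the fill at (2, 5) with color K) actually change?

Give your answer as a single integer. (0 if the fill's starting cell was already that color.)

After op 1 fill(0,0,Y) [0 cells changed]:
YYYYYYY
YYYYYYY
YYYYYYY
YYYYYWY
YYYYYWY
YYYYYWY
BBBBYYY
YYYYYYY
YYYYYYY
After op 2 paint(1,6,G):
YYYYYYY
YYYYYYG
YYYYYYY
YYYYYWY
YYYYYWY
YYYYYWY
BBBBYYY
YYYYYYY
YYYYYYY
After op 3 paint(0,2,W):
YYWYYYY
YYYYYYG
YYYYYYY
YYYYYWY
YYYYYWY
YYYYYWY
BBBBYYY
YYYYYYY
YYYYYYY
After op 4 fill(2,5,K) [54 cells changed]:
KKWKKKK
KKKKKKG
KKKKKKK
KKKKKWK
KKKKKWK
KKKKKWK
BBBBKKK
KKKKKKK
KKKKKKK

Answer: 54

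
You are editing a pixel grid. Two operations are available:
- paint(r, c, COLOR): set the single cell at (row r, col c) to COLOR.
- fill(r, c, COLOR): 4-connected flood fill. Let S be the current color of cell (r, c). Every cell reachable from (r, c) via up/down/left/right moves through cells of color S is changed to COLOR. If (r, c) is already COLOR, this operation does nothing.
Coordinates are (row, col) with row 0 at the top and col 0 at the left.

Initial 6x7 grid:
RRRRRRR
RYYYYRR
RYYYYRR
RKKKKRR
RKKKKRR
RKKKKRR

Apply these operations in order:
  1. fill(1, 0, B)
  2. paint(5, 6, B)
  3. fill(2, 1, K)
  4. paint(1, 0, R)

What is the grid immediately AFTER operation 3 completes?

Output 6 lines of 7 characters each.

After op 1 fill(1,0,B) [22 cells changed]:
BBBBBBB
BYYYYBB
BYYYYBB
BKKKKBB
BKKKKBB
BKKKKBB
After op 2 paint(5,6,B):
BBBBBBB
BYYYYBB
BYYYYBB
BKKKKBB
BKKKKBB
BKKKKBB
After op 3 fill(2,1,K) [8 cells changed]:
BBBBBBB
BKKKKBB
BKKKKBB
BKKKKBB
BKKKKBB
BKKKKBB

Answer: BBBBBBB
BKKKKBB
BKKKKBB
BKKKKBB
BKKKKBB
BKKKKBB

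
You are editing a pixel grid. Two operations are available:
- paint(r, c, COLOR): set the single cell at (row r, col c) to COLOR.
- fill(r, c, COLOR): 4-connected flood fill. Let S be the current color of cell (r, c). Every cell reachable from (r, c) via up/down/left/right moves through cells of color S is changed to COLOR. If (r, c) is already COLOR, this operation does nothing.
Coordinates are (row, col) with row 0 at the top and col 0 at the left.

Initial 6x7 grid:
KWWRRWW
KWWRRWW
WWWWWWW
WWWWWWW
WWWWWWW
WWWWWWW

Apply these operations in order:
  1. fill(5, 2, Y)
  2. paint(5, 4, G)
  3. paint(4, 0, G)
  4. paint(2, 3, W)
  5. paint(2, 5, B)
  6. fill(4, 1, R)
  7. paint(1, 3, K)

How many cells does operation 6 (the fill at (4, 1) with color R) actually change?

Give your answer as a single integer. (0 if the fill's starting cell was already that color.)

After op 1 fill(5,2,Y) [36 cells changed]:
KYYRRYY
KYYRRYY
YYYYYYY
YYYYYYY
YYYYYYY
YYYYYYY
After op 2 paint(5,4,G):
KYYRRYY
KYYRRYY
YYYYYYY
YYYYYYY
YYYYYYY
YYYYGYY
After op 3 paint(4,0,G):
KYYRRYY
KYYRRYY
YYYYYYY
YYYYYYY
GYYYYYY
YYYYGYY
After op 4 paint(2,3,W):
KYYRRYY
KYYRRYY
YYYWYYY
YYYYYYY
GYYYYYY
YYYYGYY
After op 5 paint(2,5,B):
KYYRRYY
KYYRRYY
YYYWYBY
YYYYYYY
GYYYYYY
YYYYGYY
After op 6 fill(4,1,R) [32 cells changed]:
KRRRRRR
KRRRRRR
RRRWRBR
RRRRRRR
GRRRRRR
RRRRGRR

Answer: 32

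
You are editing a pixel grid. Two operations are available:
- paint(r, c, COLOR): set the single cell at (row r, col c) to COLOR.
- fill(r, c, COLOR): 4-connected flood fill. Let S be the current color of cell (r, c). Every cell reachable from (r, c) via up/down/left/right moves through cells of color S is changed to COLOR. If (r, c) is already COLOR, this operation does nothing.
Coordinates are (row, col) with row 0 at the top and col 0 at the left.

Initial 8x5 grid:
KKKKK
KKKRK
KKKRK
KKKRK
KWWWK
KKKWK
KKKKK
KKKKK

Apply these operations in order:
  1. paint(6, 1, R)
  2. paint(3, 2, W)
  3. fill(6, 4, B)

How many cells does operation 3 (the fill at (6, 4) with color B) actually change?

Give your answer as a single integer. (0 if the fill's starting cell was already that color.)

Answer: 31

Derivation:
After op 1 paint(6,1,R):
KKKKK
KKKRK
KKKRK
KKKRK
KWWWK
KKKWK
KRKKK
KKKKK
After op 2 paint(3,2,W):
KKKKK
KKKRK
KKKRK
KKWRK
KWWWK
KKKWK
KRKKK
KKKKK
After op 3 fill(6,4,B) [31 cells changed]:
BBBBB
BBBRB
BBBRB
BBWRB
BWWWB
BBBWB
BRBBB
BBBBB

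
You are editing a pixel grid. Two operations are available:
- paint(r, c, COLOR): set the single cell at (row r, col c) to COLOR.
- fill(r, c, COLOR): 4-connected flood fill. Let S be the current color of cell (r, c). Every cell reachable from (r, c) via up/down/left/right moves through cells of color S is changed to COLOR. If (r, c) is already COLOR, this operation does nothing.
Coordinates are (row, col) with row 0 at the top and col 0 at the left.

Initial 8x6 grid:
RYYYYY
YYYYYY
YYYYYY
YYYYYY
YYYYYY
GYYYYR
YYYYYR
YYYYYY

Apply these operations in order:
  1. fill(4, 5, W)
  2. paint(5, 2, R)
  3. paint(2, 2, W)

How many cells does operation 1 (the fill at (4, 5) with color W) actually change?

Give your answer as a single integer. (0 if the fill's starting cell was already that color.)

After op 1 fill(4,5,W) [44 cells changed]:
RWWWWW
WWWWWW
WWWWWW
WWWWWW
WWWWWW
GWWWWR
WWWWWR
WWWWWW

Answer: 44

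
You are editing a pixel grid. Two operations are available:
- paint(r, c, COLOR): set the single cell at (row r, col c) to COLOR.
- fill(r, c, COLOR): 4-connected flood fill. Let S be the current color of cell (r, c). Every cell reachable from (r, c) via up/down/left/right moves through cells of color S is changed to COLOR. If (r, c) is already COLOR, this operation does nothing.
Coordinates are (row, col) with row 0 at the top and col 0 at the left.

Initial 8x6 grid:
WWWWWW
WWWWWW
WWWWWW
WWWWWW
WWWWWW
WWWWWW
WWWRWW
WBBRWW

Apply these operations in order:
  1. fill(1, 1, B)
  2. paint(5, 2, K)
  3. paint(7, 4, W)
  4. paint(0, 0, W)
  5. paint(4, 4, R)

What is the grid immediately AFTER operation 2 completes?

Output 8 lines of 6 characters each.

After op 1 fill(1,1,B) [44 cells changed]:
BBBBBB
BBBBBB
BBBBBB
BBBBBB
BBBBBB
BBBBBB
BBBRBB
BBBRBB
After op 2 paint(5,2,K):
BBBBBB
BBBBBB
BBBBBB
BBBBBB
BBBBBB
BBKBBB
BBBRBB
BBBRBB

Answer: BBBBBB
BBBBBB
BBBBBB
BBBBBB
BBBBBB
BBKBBB
BBBRBB
BBBRBB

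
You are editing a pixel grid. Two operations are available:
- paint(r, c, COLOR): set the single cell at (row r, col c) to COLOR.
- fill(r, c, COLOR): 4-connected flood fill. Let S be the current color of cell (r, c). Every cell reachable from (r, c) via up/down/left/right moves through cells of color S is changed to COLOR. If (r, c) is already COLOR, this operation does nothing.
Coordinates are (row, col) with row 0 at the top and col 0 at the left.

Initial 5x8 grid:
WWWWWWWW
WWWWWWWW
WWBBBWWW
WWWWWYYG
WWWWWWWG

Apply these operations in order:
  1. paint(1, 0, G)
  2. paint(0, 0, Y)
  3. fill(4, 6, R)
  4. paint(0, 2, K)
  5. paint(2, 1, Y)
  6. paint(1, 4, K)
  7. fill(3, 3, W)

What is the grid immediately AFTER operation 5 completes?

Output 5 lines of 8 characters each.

After op 1 paint(1,0,G):
WWWWWWWW
GWWWWWWW
WWBBBWWW
WWWWWYYG
WWWWWWWG
After op 2 paint(0,0,Y):
YWWWWWWW
GWWWWWWW
WWBBBWWW
WWWWWYYG
WWWWWWWG
After op 3 fill(4,6,R) [31 cells changed]:
YRRRRRRR
GRRRRRRR
RRBBBRRR
RRRRRYYG
RRRRRRRG
After op 4 paint(0,2,K):
YRKRRRRR
GRRRRRRR
RRBBBRRR
RRRRRYYG
RRRRRRRG
After op 5 paint(2,1,Y):
YRKRRRRR
GRRRRRRR
RYBBBRRR
RRRRRYYG
RRRRRRRG

Answer: YRKRRRRR
GRRRRRRR
RYBBBRRR
RRRRRYYG
RRRRRRRG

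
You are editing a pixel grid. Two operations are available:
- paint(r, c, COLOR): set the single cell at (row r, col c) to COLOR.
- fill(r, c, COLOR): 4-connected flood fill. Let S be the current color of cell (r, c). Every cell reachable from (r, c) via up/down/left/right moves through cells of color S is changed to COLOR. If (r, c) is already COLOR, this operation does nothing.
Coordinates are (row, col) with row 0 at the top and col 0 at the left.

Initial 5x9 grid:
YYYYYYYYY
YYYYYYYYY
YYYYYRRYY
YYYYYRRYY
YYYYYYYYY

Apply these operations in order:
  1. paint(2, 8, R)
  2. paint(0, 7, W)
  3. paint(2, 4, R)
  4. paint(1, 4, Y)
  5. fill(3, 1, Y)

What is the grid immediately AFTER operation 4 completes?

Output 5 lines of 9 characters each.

After op 1 paint(2,8,R):
YYYYYYYYY
YYYYYYYYY
YYYYYRRYR
YYYYYRRYY
YYYYYYYYY
After op 2 paint(0,7,W):
YYYYYYYWY
YYYYYYYYY
YYYYYRRYR
YYYYYRRYY
YYYYYYYYY
After op 3 paint(2,4,R):
YYYYYYYWY
YYYYYYYYY
YYYYRRRYR
YYYYYRRYY
YYYYYYYYY
After op 4 paint(1,4,Y):
YYYYYYYWY
YYYYYYYYY
YYYYRRRYR
YYYYYRRYY
YYYYYYYYY

Answer: YYYYYYYWY
YYYYYYYYY
YYYYRRRYR
YYYYYRRYY
YYYYYYYYY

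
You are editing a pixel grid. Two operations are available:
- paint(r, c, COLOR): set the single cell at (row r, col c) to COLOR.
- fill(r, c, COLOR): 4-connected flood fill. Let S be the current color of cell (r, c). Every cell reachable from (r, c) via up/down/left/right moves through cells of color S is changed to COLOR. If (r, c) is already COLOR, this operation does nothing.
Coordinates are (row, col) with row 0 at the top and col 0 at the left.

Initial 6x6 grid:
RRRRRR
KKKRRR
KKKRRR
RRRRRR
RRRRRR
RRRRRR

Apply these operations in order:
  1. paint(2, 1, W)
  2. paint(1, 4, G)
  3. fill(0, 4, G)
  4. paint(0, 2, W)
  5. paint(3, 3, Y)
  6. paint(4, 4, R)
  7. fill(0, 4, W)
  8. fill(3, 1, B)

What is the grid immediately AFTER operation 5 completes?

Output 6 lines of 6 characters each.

After op 1 paint(2,1,W):
RRRRRR
KKKRRR
KWKRRR
RRRRRR
RRRRRR
RRRRRR
After op 2 paint(1,4,G):
RRRRRR
KKKRGR
KWKRRR
RRRRRR
RRRRRR
RRRRRR
After op 3 fill(0,4,G) [29 cells changed]:
GGGGGG
KKKGGG
KWKGGG
GGGGGG
GGGGGG
GGGGGG
After op 4 paint(0,2,W):
GGWGGG
KKKGGG
KWKGGG
GGGGGG
GGGGGG
GGGGGG
After op 5 paint(3,3,Y):
GGWGGG
KKKGGG
KWKGGG
GGGYGG
GGGGGG
GGGGGG

Answer: GGWGGG
KKKGGG
KWKGGG
GGGYGG
GGGGGG
GGGGGG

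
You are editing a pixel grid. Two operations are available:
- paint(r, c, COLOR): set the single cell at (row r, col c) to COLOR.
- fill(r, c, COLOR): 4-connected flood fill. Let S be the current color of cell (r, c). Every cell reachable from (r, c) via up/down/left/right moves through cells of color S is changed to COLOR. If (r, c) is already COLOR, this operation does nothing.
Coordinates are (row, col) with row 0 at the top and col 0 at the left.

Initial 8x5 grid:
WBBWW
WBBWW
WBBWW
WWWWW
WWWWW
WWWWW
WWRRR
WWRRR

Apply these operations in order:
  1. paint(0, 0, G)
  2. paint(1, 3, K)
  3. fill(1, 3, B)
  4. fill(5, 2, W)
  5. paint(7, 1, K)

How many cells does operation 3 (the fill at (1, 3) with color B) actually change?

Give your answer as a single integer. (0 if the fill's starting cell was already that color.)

After op 1 paint(0,0,G):
GBBWW
WBBWW
WBBWW
WWWWW
WWWWW
WWWWW
WWRRR
WWRRR
After op 2 paint(1,3,K):
GBBWW
WBBKW
WBBWW
WWWWW
WWWWW
WWWWW
WWRRR
WWRRR
After op 3 fill(1,3,B) [1 cells changed]:
GBBWW
WBBBW
WBBWW
WWWWW
WWWWW
WWWWW
WWRRR
WWRRR

Answer: 1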